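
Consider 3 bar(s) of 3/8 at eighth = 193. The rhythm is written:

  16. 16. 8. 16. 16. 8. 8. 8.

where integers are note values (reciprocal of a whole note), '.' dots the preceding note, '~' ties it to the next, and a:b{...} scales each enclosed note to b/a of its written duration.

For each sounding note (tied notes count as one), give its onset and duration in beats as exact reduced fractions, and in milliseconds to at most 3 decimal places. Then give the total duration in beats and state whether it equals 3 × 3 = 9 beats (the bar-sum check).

1) 0.0ms=0b +233.161ms=3/4b
2) 233.161ms=3/4b +233.161ms=3/4b
3) 466.321ms=3/2b +466.321ms=3/2b
4) 932.642ms=3b +233.161ms=3/4b
5) 1165.803ms=15/4b +233.161ms=3/4b
6) 1398.964ms=9/2b +466.321ms=3/2b
7) 1865.285ms=6b +466.321ms=3/2b
8) 2331.606ms=15/2b +466.321ms=3/2b
Σ=9b of 9 (193bpm 3/8) — PASS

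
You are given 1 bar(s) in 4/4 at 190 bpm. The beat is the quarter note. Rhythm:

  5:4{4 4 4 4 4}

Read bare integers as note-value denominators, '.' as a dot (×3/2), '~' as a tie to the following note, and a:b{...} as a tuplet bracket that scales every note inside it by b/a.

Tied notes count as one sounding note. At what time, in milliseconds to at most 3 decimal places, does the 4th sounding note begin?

note 4 onset = 12/5b = 757.895ms

1. 0.0ms @ 0 + 252.632ms (4/5)
2. 252.632ms @ 4/5 + 252.632ms (4/5)
3. 505.263ms @ 8/5 + 252.632ms (4/5)
4. 757.895ms @ 12/5 + 252.632ms (4/5)
5. 1010.526ms @ 16/5 + 252.632ms (4/5)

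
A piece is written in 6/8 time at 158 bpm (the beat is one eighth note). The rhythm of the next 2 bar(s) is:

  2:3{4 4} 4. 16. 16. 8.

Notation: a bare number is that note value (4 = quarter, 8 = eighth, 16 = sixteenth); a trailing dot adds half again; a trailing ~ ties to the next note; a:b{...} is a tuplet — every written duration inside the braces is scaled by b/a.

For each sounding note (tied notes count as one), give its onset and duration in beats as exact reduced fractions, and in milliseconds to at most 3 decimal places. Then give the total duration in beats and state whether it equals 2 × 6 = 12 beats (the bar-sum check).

1) 0.0ms=0b +1139.241ms=3b
2) 1139.241ms=3b +1139.241ms=3b
3) 2278.481ms=6b +1139.241ms=3b
4) 3417.722ms=9b +284.81ms=3/4b
5) 3702.532ms=39/4b +284.81ms=3/4b
6) 3987.342ms=21/2b +569.62ms=3/2b
Σ=12b of 12 (158bpm 6/8) — PASS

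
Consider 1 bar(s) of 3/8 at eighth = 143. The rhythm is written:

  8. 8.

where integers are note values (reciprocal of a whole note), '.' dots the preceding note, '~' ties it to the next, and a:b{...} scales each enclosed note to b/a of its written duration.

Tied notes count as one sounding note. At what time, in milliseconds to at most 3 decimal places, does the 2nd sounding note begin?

note 2 onset = 3/2b = 629.371ms

1. 0.0ms @ 0 + 629.371ms (3/2)
2. 629.371ms @ 3/2 + 629.371ms (3/2)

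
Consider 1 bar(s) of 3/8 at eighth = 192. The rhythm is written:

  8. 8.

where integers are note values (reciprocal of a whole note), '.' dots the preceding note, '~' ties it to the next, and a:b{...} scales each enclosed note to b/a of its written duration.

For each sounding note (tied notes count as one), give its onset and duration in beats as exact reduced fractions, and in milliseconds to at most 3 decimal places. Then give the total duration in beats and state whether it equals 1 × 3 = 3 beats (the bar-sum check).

1) 0.0ms=0b +468.75ms=3/2b
2) 468.75ms=3/2b +468.75ms=3/2b
Σ=3b of 3 (192bpm 3/8) — PASS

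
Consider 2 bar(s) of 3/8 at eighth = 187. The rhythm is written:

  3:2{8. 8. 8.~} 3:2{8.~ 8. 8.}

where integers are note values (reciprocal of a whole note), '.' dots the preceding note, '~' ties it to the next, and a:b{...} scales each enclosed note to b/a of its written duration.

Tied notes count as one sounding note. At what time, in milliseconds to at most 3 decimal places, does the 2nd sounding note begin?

1. 0.0ms @ 0 + 320.856ms (1)
2. 320.856ms @ 1 + 320.856ms (1)
3. 641.711ms @ 2 + 962.567ms (3)
4. 1604.278ms @ 5 + 320.856ms (1)

note 2 onset = 1b = 320.856ms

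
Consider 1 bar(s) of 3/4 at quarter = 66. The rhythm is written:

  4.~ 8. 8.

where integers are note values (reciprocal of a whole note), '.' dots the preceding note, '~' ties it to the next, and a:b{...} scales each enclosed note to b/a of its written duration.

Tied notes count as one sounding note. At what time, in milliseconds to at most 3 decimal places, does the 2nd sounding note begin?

1. 0.0ms @ 0 + 2045.455ms (9/4)
2. 2045.455ms @ 9/4 + 681.818ms (3/4)

note 2 onset = 9/4b = 2045.455ms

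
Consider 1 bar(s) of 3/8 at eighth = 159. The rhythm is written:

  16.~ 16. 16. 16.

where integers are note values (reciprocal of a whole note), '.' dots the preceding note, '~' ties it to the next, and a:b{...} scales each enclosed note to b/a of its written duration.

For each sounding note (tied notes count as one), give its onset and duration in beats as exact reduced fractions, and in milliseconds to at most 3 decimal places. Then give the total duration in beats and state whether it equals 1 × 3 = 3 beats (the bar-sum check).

1) 0.0ms=0b +566.038ms=3/2b
2) 566.038ms=3/2b +283.019ms=3/4b
3) 849.057ms=9/4b +283.019ms=3/4b
Σ=3b of 3 (159bpm 3/8) — PASS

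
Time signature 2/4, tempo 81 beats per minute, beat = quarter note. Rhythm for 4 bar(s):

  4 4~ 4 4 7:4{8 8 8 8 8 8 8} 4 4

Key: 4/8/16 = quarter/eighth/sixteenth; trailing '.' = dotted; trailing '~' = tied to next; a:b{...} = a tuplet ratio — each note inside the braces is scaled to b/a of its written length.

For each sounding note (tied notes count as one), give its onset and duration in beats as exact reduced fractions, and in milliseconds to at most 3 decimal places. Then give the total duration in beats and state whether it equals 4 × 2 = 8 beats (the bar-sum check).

1) 0.0ms=0b +740.741ms=1b
2) 740.741ms=1b +1481.481ms=2b
3) 2222.222ms=3b +740.741ms=1b
4) 2962.963ms=4b +211.64ms=2/7b
5) 3174.603ms=30/7b +211.64ms=2/7b
6) 3386.243ms=32/7b +211.64ms=2/7b
7) 3597.884ms=34/7b +211.64ms=2/7b
8) 3809.524ms=36/7b +211.64ms=2/7b
9) 4021.164ms=38/7b +211.64ms=2/7b
10) 4232.804ms=40/7b +211.64ms=2/7b
11) 4444.444ms=6b +740.741ms=1b
12) 5185.185ms=7b +740.741ms=1b
Σ=8b of 8 (81bpm 2/4) — PASS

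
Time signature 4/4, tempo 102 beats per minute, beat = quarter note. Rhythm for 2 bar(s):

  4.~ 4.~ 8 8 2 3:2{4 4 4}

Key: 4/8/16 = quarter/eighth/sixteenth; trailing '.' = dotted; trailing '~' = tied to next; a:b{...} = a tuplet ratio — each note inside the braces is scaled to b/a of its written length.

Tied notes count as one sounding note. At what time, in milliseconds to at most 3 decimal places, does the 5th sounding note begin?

1. 0.0ms @ 0 + 2058.824ms (7/2)
2. 2058.824ms @ 7/2 + 294.118ms (1/2)
3. 2352.941ms @ 4 + 1176.471ms (2)
4. 3529.412ms @ 6 + 392.157ms (2/3)
5. 3921.569ms @ 20/3 + 392.157ms (2/3)
6. 4313.725ms @ 22/3 + 392.157ms (2/3)

note 5 onset = 20/3b = 3921.569ms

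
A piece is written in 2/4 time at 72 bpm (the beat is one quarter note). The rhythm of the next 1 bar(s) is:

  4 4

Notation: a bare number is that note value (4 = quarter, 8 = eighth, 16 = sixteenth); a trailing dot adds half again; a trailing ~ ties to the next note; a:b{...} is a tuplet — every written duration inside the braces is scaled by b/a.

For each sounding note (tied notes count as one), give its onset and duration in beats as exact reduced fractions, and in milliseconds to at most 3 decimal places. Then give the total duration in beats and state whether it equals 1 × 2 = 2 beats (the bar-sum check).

1) 0.0ms=0b +833.333ms=1b
2) 833.333ms=1b +833.333ms=1b
Σ=2b of 2 (72bpm 2/4) — PASS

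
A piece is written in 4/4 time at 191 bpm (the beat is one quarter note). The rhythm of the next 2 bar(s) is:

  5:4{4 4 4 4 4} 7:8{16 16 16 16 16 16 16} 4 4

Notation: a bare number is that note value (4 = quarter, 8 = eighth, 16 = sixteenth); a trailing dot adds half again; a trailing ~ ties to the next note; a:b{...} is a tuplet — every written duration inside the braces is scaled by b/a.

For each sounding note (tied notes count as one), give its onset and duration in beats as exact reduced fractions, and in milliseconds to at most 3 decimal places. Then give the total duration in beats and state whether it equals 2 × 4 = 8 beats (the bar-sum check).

1) 0.0ms=0b +251.309ms=4/5b
2) 251.309ms=4/5b +251.309ms=4/5b
3) 502.618ms=8/5b +251.309ms=4/5b
4) 753.927ms=12/5b +251.309ms=4/5b
5) 1005.236ms=16/5b +251.309ms=4/5b
6) 1256.545ms=4b +89.753ms=2/7b
7) 1346.298ms=30/7b +89.753ms=2/7b
8) 1436.051ms=32/7b +89.753ms=2/7b
9) 1525.804ms=34/7b +89.753ms=2/7b
10) 1615.557ms=36/7b +89.753ms=2/7b
11) 1705.31ms=38/7b +89.753ms=2/7b
12) 1795.064ms=40/7b +89.753ms=2/7b
13) 1884.817ms=6b +314.136ms=1b
14) 2198.953ms=7b +314.136ms=1b
Σ=8b of 8 (191bpm 4/4) — PASS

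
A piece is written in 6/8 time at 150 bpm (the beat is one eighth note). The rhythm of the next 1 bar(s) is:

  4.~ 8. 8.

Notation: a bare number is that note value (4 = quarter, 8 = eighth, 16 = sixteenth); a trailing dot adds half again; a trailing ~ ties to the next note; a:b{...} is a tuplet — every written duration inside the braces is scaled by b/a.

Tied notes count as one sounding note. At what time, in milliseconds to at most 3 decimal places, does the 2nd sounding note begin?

1. 0.0ms @ 0 + 1800.0ms (9/2)
2. 1800.0ms @ 9/2 + 600.0ms (3/2)

note 2 onset = 9/2b = 1800.0ms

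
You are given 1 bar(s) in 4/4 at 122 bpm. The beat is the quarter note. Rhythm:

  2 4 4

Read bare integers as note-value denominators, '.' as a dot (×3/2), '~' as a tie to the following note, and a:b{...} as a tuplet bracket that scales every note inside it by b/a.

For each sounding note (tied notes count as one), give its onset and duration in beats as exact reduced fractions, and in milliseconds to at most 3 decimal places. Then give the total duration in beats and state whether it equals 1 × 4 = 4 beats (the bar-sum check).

1) 0.0ms=0b +983.607ms=2b
2) 983.607ms=2b +491.803ms=1b
3) 1475.41ms=3b +491.803ms=1b
Σ=4b of 4 (122bpm 4/4) — PASS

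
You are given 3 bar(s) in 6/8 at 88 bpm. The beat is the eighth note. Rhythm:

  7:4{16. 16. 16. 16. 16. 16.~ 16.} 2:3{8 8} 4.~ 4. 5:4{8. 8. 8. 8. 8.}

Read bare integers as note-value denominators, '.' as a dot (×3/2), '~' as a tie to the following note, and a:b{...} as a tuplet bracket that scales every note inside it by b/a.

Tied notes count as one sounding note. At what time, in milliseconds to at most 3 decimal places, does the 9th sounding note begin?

1. 0.0ms @ 0 + 292.208ms (3/7)
2. 292.208ms @ 3/7 + 292.208ms (3/7)
3. 584.416ms @ 6/7 + 292.208ms (3/7)
4. 876.623ms @ 9/7 + 292.208ms (3/7)
5. 1168.831ms @ 12/7 + 292.208ms (3/7)
6. 1461.039ms @ 15/7 + 584.416ms (6/7)
7. 2045.455ms @ 3 + 1022.727ms (3/2)
8. 3068.182ms @ 9/2 + 1022.727ms (3/2)
9. 4090.909ms @ 6 + 4090.909ms (6)
10. 8181.818ms @ 12 + 818.182ms (6/5)
11. 9000.0ms @ 66/5 + 818.182ms (6/5)
12. 9818.182ms @ 72/5 + 818.182ms (6/5)
13. 10636.364ms @ 78/5 + 818.182ms (6/5)
14. 11454.545ms @ 84/5 + 818.182ms (6/5)

note 9 onset = 6b = 4090.909ms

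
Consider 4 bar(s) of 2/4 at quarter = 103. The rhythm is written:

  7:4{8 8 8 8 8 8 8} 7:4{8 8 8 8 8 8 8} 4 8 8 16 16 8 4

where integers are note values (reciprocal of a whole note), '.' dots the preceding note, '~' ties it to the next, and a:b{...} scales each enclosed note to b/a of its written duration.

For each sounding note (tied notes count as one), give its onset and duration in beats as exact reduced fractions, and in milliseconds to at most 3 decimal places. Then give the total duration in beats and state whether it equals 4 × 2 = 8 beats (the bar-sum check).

1) 0.0ms=0b +166.436ms=2/7b
2) 166.436ms=2/7b +166.436ms=2/7b
3) 332.871ms=4/7b +166.436ms=2/7b
4) 499.307ms=6/7b +166.436ms=2/7b
5) 665.742ms=8/7b +166.436ms=2/7b
6) 832.178ms=10/7b +166.436ms=2/7b
7) 998.613ms=12/7b +166.436ms=2/7b
8) 1165.049ms=2b +166.436ms=2/7b
9) 1331.484ms=16/7b +166.436ms=2/7b
10) 1497.92ms=18/7b +166.436ms=2/7b
11) 1664.355ms=20/7b +166.436ms=2/7b
12) 1830.791ms=22/7b +166.436ms=2/7b
13) 1997.226ms=24/7b +166.436ms=2/7b
14) 2163.662ms=26/7b +166.436ms=2/7b
15) 2330.097ms=4b +582.524ms=1b
16) 2912.621ms=5b +291.262ms=1/2b
17) 3203.883ms=11/2b +291.262ms=1/2b
18) 3495.146ms=6b +145.631ms=1/4b
19) 3640.777ms=25/4b +145.631ms=1/4b
20) 3786.408ms=13/2b +291.262ms=1/2b
21) 4077.67ms=7b +582.524ms=1b
Σ=8b of 8 (103bpm 2/4) — PASS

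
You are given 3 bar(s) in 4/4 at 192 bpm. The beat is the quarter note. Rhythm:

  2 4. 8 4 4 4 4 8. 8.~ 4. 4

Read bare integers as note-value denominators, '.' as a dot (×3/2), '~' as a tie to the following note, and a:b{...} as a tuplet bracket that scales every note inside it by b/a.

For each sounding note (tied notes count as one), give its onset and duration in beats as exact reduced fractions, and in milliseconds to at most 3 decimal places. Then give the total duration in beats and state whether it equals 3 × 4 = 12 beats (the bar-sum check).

1) 0.0ms=0b +625.0ms=2b
2) 625.0ms=2b +468.75ms=3/2b
3) 1093.75ms=7/2b +156.25ms=1/2b
4) 1250.0ms=4b +312.5ms=1b
5) 1562.5ms=5b +312.5ms=1b
6) 1875.0ms=6b +312.5ms=1b
7) 2187.5ms=7b +312.5ms=1b
8) 2500.0ms=8b +234.375ms=3/4b
9) 2734.375ms=35/4b +703.125ms=9/4b
10) 3437.5ms=11b +312.5ms=1b
Σ=12b of 12 (192bpm 4/4) — PASS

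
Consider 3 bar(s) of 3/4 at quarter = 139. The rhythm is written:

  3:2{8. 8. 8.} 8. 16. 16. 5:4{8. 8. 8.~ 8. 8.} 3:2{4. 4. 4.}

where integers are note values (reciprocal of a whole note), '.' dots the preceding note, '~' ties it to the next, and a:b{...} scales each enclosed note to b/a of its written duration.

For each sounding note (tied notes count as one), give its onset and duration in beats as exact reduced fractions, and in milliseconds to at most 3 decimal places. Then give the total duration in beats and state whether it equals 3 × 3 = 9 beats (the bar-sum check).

1) 0.0ms=0b +215.827ms=1/2b
2) 215.827ms=1/2b +215.827ms=1/2b
3) 431.655ms=1b +215.827ms=1/2b
4) 647.482ms=3/2b +323.741ms=3/4b
5) 971.223ms=9/4b +161.871ms=3/8b
6) 1133.094ms=21/8b +161.871ms=3/8b
7) 1294.964ms=3b +258.993ms=3/5b
8) 1553.957ms=18/5b +258.993ms=3/5b
9) 1812.95ms=21/5b +517.986ms=6/5b
10) 2330.935ms=27/5b +258.993ms=3/5b
11) 2589.928ms=6b +431.655ms=1b
12) 3021.583ms=7b +431.655ms=1b
13) 3453.237ms=8b +431.655ms=1b
Σ=9b of 9 (139bpm 3/4) — PASS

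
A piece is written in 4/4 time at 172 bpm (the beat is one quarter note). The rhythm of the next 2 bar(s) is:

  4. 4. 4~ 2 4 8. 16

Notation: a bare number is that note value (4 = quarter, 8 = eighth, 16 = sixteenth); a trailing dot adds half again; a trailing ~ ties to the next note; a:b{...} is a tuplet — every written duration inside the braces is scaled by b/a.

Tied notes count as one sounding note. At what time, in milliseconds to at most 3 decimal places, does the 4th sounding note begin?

1. 0.0ms @ 0 + 523.256ms (3/2)
2. 523.256ms @ 3/2 + 523.256ms (3/2)
3. 1046.512ms @ 3 + 1046.512ms (3)
4. 2093.023ms @ 6 + 348.837ms (1)
5. 2441.86ms @ 7 + 261.628ms (3/4)
6. 2703.488ms @ 31/4 + 87.209ms (1/4)

note 4 onset = 6b = 2093.023ms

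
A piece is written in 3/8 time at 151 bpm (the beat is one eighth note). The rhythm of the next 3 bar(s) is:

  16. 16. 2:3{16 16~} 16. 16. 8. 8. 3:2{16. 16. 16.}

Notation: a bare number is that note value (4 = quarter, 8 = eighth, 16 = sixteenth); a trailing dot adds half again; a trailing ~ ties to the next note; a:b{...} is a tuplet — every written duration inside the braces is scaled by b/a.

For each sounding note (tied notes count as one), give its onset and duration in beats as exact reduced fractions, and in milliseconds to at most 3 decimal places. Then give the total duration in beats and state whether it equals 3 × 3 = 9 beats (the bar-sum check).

1) 0.0ms=0b +298.013ms=3/4b
2) 298.013ms=3/4b +298.013ms=3/4b
3) 596.026ms=3/2b +298.013ms=3/4b
4) 894.04ms=9/4b +596.026ms=3/2b
5) 1490.066ms=15/4b +298.013ms=3/4b
6) 1788.079ms=9/2b +596.026ms=3/2b
7) 2384.106ms=6b +596.026ms=3/2b
8) 2980.132ms=15/2b +198.675ms=1/2b
9) 3178.808ms=8b +198.675ms=1/2b
10) 3377.483ms=17/2b +198.675ms=1/2b
Σ=9b of 9 (151bpm 3/8) — PASS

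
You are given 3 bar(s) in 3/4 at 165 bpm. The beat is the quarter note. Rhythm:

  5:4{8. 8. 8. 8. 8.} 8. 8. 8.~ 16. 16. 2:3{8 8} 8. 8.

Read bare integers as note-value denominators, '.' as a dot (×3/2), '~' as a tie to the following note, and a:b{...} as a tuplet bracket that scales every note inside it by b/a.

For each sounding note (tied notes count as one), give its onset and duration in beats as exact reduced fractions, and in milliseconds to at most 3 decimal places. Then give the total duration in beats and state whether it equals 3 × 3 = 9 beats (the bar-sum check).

1) 0.0ms=0b +218.182ms=3/5b
2) 218.182ms=3/5b +218.182ms=3/5b
3) 436.364ms=6/5b +218.182ms=3/5b
4) 654.545ms=9/5b +218.182ms=3/5b
5) 872.727ms=12/5b +218.182ms=3/5b
6) 1090.909ms=3b +272.727ms=3/4b
7) 1363.636ms=15/4b +272.727ms=3/4b
8) 1636.364ms=9/2b +409.091ms=9/8b
9) 2045.455ms=45/8b +136.364ms=3/8b
10) 2181.818ms=6b +272.727ms=3/4b
11) 2454.545ms=27/4b +272.727ms=3/4b
12) 2727.273ms=15/2b +272.727ms=3/4b
13) 3000.0ms=33/4b +272.727ms=3/4b
Σ=9b of 9 (165bpm 3/4) — PASS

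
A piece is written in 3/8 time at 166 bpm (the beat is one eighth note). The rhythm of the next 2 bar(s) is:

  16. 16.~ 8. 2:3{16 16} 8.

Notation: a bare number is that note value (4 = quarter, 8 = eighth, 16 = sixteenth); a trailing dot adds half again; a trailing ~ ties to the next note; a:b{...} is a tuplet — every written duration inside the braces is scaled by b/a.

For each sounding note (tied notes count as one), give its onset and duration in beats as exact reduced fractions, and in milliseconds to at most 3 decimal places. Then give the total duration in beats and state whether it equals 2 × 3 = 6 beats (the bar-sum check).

1) 0.0ms=0b +271.084ms=3/4b
2) 271.084ms=3/4b +813.253ms=9/4b
3) 1084.337ms=3b +271.084ms=3/4b
4) 1355.422ms=15/4b +271.084ms=3/4b
5) 1626.506ms=9/2b +542.169ms=3/2b
Σ=6b of 6 (166bpm 3/8) — PASS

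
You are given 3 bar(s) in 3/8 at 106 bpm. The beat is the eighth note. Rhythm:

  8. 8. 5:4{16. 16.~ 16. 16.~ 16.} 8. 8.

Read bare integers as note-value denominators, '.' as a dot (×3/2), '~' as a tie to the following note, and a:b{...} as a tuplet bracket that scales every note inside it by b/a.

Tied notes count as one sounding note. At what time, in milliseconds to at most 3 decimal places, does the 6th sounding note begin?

note 6 onset = 6b = 3396.226ms

1. 0.0ms @ 0 + 849.057ms (3/2)
2. 849.057ms @ 3/2 + 849.057ms (3/2)
3. 1698.113ms @ 3 + 339.623ms (3/5)
4. 2037.736ms @ 18/5 + 679.245ms (6/5)
5. 2716.981ms @ 24/5 + 679.245ms (6/5)
6. 3396.226ms @ 6 + 849.057ms (3/2)
7. 4245.283ms @ 15/2 + 849.057ms (3/2)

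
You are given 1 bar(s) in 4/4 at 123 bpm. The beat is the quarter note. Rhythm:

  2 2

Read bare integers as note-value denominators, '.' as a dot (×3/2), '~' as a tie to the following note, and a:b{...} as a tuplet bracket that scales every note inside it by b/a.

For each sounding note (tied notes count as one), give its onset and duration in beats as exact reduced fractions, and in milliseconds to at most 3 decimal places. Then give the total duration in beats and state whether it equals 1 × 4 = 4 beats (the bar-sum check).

1) 0.0ms=0b +975.61ms=2b
2) 975.61ms=2b +975.61ms=2b
Σ=4b of 4 (123bpm 4/4) — PASS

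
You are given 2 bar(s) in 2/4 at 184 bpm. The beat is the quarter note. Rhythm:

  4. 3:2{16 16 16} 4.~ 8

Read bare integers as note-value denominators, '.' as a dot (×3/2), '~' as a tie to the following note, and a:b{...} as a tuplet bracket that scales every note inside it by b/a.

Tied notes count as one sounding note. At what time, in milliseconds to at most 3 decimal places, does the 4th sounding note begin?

1. 0.0ms @ 0 + 489.13ms (3/2)
2. 489.13ms @ 3/2 + 54.348ms (1/6)
3. 543.478ms @ 5/3 + 54.348ms (1/6)
4. 597.826ms @ 11/6 + 54.348ms (1/6)
5. 652.174ms @ 2 + 652.174ms (2)

note 4 onset = 11/6b = 597.826ms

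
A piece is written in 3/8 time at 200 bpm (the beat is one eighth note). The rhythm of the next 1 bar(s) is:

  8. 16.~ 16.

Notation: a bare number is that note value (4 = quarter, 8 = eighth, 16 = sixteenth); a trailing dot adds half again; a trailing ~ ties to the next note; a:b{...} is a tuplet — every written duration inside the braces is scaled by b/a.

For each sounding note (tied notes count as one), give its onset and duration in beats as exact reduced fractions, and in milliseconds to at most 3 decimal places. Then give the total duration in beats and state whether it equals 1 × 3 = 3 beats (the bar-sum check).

1) 0.0ms=0b +450.0ms=3/2b
2) 450.0ms=3/2b +450.0ms=3/2b
Σ=3b of 3 (200bpm 3/8) — PASS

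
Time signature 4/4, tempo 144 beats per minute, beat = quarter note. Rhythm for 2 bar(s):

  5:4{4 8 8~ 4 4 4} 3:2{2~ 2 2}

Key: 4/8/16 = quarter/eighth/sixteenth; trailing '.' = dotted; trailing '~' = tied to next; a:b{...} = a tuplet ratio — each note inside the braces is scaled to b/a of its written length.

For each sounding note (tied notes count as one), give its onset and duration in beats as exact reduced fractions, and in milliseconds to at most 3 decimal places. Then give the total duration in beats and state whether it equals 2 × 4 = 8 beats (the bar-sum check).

1) 0.0ms=0b +333.333ms=4/5b
2) 333.333ms=4/5b +166.667ms=2/5b
3) 500.0ms=6/5b +500.0ms=6/5b
4) 1000.0ms=12/5b +333.333ms=4/5b
5) 1333.333ms=16/5b +333.333ms=4/5b
6) 1666.667ms=4b +1111.111ms=8/3b
7) 2777.778ms=20/3b +555.556ms=4/3b
Σ=8b of 8 (144bpm 4/4) — PASS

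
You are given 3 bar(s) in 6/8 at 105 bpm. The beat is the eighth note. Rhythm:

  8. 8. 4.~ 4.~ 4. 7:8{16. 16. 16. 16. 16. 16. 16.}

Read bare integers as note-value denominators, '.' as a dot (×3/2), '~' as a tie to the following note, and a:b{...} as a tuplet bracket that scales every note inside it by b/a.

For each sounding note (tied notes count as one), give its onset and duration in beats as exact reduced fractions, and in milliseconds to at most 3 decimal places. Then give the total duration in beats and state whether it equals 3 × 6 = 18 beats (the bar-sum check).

1) 0.0ms=0b +857.143ms=3/2b
2) 857.143ms=3/2b +857.143ms=3/2b
3) 1714.286ms=3b +5142.857ms=9b
4) 6857.143ms=12b +489.796ms=6/7b
5) 7346.939ms=90/7b +489.796ms=6/7b
6) 7836.735ms=96/7b +489.796ms=6/7b
7) 8326.531ms=102/7b +489.796ms=6/7b
8) 8816.327ms=108/7b +489.796ms=6/7b
9) 9306.122ms=114/7b +489.796ms=6/7b
10) 9795.918ms=120/7b +489.796ms=6/7b
Σ=18b of 18 (105bpm 6/8) — PASS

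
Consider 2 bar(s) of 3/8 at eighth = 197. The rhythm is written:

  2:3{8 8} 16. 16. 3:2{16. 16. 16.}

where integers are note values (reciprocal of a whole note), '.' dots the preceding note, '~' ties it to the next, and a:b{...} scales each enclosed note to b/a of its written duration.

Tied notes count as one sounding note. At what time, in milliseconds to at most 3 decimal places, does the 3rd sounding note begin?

note 3 onset = 3b = 913.706ms

1. 0.0ms @ 0 + 456.853ms (3/2)
2. 456.853ms @ 3/2 + 456.853ms (3/2)
3. 913.706ms @ 3 + 228.426ms (3/4)
4. 1142.132ms @ 15/4 + 228.426ms (3/4)
5. 1370.558ms @ 9/2 + 152.284ms (1/2)
6. 1522.843ms @ 5 + 152.284ms (1/2)
7. 1675.127ms @ 11/2 + 152.284ms (1/2)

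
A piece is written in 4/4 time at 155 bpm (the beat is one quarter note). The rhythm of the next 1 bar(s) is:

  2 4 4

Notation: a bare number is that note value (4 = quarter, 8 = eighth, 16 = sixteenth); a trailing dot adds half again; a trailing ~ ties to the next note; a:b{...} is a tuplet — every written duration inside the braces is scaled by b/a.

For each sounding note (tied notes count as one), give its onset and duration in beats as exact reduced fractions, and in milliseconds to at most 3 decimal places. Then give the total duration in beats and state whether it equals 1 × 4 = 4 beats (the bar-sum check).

1) 0.0ms=0b +774.194ms=2b
2) 774.194ms=2b +387.097ms=1b
3) 1161.29ms=3b +387.097ms=1b
Σ=4b of 4 (155bpm 4/4) — PASS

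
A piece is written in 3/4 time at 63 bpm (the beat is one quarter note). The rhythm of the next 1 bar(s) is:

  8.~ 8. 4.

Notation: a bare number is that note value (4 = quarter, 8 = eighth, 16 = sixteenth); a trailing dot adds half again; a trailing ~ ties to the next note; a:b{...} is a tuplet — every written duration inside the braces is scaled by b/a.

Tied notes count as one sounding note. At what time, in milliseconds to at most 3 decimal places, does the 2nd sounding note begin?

1. 0.0ms @ 0 + 1428.571ms (3/2)
2. 1428.571ms @ 3/2 + 1428.571ms (3/2)

note 2 onset = 3/2b = 1428.571ms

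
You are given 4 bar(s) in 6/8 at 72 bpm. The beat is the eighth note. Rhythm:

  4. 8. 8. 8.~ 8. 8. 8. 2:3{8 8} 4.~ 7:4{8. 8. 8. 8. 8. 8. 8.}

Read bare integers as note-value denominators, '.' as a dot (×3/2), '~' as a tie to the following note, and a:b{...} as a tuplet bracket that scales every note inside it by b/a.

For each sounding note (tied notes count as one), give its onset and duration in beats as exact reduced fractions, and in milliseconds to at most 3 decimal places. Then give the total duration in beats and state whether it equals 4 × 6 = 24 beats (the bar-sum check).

1) 0.0ms=0b +2500.0ms=3b
2) 2500.0ms=3b +1250.0ms=3/2b
3) 3750.0ms=9/2b +1250.0ms=3/2b
4) 5000.0ms=6b +2500.0ms=3b
5) 7500.0ms=9b +1250.0ms=3/2b
6) 8750.0ms=21/2b +1250.0ms=3/2b
7) 10000.0ms=12b +1250.0ms=3/2b
8) 11250.0ms=27/2b +1250.0ms=3/2b
9) 12500.0ms=15b +3214.286ms=27/7b
10) 15714.286ms=132/7b +714.286ms=6/7b
11) 16428.571ms=138/7b +714.286ms=6/7b
12) 17142.857ms=144/7b +714.286ms=6/7b
13) 17857.143ms=150/7b +714.286ms=6/7b
14) 18571.429ms=156/7b +714.286ms=6/7b
15) 19285.714ms=162/7b +714.286ms=6/7b
Σ=24b of 24 (72bpm 6/8) — PASS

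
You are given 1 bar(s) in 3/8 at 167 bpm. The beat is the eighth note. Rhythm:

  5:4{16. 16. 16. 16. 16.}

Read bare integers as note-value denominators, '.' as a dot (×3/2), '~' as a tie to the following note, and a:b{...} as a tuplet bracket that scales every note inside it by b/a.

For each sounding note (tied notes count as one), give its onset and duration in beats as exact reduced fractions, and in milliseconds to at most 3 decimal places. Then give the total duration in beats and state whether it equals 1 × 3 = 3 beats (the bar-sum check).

1) 0.0ms=0b +215.569ms=3/5b
2) 215.569ms=3/5b +215.569ms=3/5b
3) 431.138ms=6/5b +215.569ms=3/5b
4) 646.707ms=9/5b +215.569ms=3/5b
5) 862.275ms=12/5b +215.569ms=3/5b
Σ=3b of 3 (167bpm 3/8) — PASS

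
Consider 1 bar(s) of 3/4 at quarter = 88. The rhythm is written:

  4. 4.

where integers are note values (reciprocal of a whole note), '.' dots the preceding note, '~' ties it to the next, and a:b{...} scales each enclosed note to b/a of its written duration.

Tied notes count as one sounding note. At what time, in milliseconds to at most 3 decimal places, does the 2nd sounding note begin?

note 2 onset = 3/2b = 1022.727ms

1. 0.0ms @ 0 + 1022.727ms (3/2)
2. 1022.727ms @ 3/2 + 1022.727ms (3/2)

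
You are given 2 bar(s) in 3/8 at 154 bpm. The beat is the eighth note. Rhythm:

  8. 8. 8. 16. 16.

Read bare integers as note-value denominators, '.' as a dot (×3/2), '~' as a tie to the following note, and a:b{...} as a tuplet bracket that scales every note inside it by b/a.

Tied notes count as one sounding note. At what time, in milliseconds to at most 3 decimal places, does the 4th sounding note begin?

1. 0.0ms @ 0 + 584.416ms (3/2)
2. 584.416ms @ 3/2 + 584.416ms (3/2)
3. 1168.831ms @ 3 + 584.416ms (3/2)
4. 1753.247ms @ 9/2 + 292.208ms (3/4)
5. 2045.455ms @ 21/4 + 292.208ms (3/4)

note 4 onset = 9/2b = 1753.247ms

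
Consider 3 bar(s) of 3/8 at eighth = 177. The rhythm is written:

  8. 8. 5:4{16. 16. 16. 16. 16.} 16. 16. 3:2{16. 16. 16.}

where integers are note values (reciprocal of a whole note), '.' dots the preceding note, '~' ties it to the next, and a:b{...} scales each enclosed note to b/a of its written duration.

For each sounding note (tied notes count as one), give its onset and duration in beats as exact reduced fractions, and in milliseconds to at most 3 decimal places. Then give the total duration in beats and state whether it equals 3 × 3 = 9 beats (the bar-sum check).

1) 0.0ms=0b +508.475ms=3/2b
2) 508.475ms=3/2b +508.475ms=3/2b
3) 1016.949ms=3b +203.39ms=3/5b
4) 1220.339ms=18/5b +203.39ms=3/5b
5) 1423.729ms=21/5b +203.39ms=3/5b
6) 1627.119ms=24/5b +203.39ms=3/5b
7) 1830.508ms=27/5b +203.39ms=3/5b
8) 2033.898ms=6b +254.237ms=3/4b
9) 2288.136ms=27/4b +254.237ms=3/4b
10) 2542.373ms=15/2b +169.492ms=1/2b
11) 2711.864ms=8b +169.492ms=1/2b
12) 2881.356ms=17/2b +169.492ms=1/2b
Σ=9b of 9 (177bpm 3/8) — PASS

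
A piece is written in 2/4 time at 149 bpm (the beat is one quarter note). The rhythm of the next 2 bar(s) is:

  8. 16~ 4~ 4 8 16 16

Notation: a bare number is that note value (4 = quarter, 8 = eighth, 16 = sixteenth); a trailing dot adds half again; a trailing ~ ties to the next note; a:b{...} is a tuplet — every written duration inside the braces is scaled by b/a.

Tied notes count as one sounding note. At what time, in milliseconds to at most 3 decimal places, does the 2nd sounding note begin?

note 2 onset = 3/4b = 302.013ms

1. 0.0ms @ 0 + 302.013ms (3/4)
2. 302.013ms @ 3/4 + 906.04ms (9/4)
3. 1208.054ms @ 3 + 201.342ms (1/2)
4. 1409.396ms @ 7/2 + 100.671ms (1/4)
5. 1510.067ms @ 15/4 + 100.671ms (1/4)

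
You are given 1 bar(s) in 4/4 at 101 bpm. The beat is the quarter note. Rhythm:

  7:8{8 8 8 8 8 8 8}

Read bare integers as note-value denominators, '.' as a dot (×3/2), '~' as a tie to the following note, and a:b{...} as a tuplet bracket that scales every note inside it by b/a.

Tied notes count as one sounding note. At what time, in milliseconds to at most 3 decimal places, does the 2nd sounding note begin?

note 2 onset = 4/7b = 339.463ms

1. 0.0ms @ 0 + 339.463ms (4/7)
2. 339.463ms @ 4/7 + 339.463ms (4/7)
3. 678.925ms @ 8/7 + 339.463ms (4/7)
4. 1018.388ms @ 12/7 + 339.463ms (4/7)
5. 1357.85ms @ 16/7 + 339.463ms (4/7)
6. 1697.313ms @ 20/7 + 339.463ms (4/7)
7. 2036.775ms @ 24/7 + 339.463ms (4/7)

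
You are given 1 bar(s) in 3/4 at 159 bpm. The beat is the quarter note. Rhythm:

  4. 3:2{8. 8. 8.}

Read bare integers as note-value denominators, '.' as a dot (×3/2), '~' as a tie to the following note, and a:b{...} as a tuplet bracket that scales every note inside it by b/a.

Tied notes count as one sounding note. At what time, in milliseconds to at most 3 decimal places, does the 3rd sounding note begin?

1. 0.0ms @ 0 + 566.038ms (3/2)
2. 566.038ms @ 3/2 + 188.679ms (1/2)
3. 754.717ms @ 2 + 188.679ms (1/2)
4. 943.396ms @ 5/2 + 188.679ms (1/2)

note 3 onset = 2b = 754.717ms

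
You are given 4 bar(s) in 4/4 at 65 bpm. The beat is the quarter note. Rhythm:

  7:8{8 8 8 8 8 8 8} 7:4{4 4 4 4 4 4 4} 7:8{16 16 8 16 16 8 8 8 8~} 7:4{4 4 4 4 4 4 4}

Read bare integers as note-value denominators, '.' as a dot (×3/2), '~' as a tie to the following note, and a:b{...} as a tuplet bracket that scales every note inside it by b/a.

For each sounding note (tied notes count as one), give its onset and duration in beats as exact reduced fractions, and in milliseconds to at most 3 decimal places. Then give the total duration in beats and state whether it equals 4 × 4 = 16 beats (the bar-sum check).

1) 0.0ms=0b +527.473ms=4/7b
2) 527.473ms=4/7b +527.473ms=4/7b
3) 1054.945ms=8/7b +527.473ms=4/7b
4) 1582.418ms=12/7b +527.473ms=4/7b
5) 2109.89ms=16/7b +527.473ms=4/7b
6) 2637.363ms=20/7b +527.473ms=4/7b
7) 3164.835ms=24/7b +527.473ms=4/7b
8) 3692.308ms=4b +527.473ms=4/7b
9) 4219.78ms=32/7b +527.473ms=4/7b
10) 4747.253ms=36/7b +527.473ms=4/7b
11) 5274.725ms=40/7b +527.473ms=4/7b
12) 5802.198ms=44/7b +527.473ms=4/7b
13) 6329.67ms=48/7b +527.473ms=4/7b
14) 6857.143ms=52/7b +527.473ms=4/7b
15) 7384.615ms=8b +263.736ms=2/7b
16) 7648.352ms=58/7b +263.736ms=2/7b
17) 7912.088ms=60/7b +527.473ms=4/7b
18) 8439.56ms=64/7b +263.736ms=2/7b
19) 8703.297ms=66/7b +263.736ms=2/7b
20) 8967.033ms=68/7b +527.473ms=4/7b
21) 9494.505ms=72/7b +527.473ms=4/7b
22) 10021.978ms=76/7b +527.473ms=4/7b
23) 10549.451ms=80/7b +1054.945ms=8/7b
24) 11604.396ms=88/7b +527.473ms=4/7b
25) 12131.868ms=92/7b +527.473ms=4/7b
26) 12659.341ms=96/7b +527.473ms=4/7b
27) 13186.813ms=100/7b +527.473ms=4/7b
28) 13714.286ms=104/7b +527.473ms=4/7b
29) 14241.758ms=108/7b +527.473ms=4/7b
Σ=16b of 16 (65bpm 4/4) — PASS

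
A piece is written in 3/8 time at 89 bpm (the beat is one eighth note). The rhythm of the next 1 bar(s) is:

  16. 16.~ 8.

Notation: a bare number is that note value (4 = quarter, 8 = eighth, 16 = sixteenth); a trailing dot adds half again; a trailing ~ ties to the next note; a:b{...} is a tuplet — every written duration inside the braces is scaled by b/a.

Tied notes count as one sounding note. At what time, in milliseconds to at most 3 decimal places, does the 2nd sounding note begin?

1. 0.0ms @ 0 + 505.618ms (3/4)
2. 505.618ms @ 3/4 + 1516.854ms (9/4)

note 2 onset = 3/4b = 505.618ms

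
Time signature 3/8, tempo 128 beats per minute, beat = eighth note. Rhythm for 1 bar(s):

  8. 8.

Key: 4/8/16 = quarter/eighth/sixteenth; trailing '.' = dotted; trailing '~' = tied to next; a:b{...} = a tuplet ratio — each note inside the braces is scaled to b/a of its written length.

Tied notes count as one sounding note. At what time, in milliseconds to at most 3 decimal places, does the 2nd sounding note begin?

1. 0.0ms @ 0 + 703.125ms (3/2)
2. 703.125ms @ 3/2 + 703.125ms (3/2)

note 2 onset = 3/2b = 703.125ms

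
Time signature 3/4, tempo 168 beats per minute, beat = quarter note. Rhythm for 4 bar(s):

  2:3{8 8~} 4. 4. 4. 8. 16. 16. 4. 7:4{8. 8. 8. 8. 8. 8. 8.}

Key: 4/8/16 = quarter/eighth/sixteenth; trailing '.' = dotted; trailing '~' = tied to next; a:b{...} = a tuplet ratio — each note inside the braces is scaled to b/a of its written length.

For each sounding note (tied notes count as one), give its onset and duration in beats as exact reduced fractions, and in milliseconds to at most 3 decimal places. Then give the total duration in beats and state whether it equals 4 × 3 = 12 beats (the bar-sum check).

1) 0.0ms=0b +267.857ms=3/4b
2) 267.857ms=3/4b +803.571ms=9/4b
3) 1071.429ms=3b +535.714ms=3/2b
4) 1607.143ms=9/2b +535.714ms=3/2b
5) 2142.857ms=6b +267.857ms=3/4b
6) 2410.714ms=27/4b +133.929ms=3/8b
7) 2544.643ms=57/8b +133.929ms=3/8b
8) 2678.571ms=15/2b +535.714ms=3/2b
9) 3214.286ms=9b +153.061ms=3/7b
10) 3367.347ms=66/7b +153.061ms=3/7b
11) 3520.408ms=69/7b +153.061ms=3/7b
12) 3673.469ms=72/7b +153.061ms=3/7b
13) 3826.531ms=75/7b +153.061ms=3/7b
14) 3979.592ms=78/7b +153.061ms=3/7b
15) 4132.653ms=81/7b +153.061ms=3/7b
Σ=12b of 12 (168bpm 3/4) — PASS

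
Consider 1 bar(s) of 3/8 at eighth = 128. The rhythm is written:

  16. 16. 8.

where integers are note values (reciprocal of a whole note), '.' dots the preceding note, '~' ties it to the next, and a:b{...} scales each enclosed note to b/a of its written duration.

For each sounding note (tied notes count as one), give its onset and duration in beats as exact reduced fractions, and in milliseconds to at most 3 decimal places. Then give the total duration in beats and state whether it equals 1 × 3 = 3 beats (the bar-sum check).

1) 0.0ms=0b +351.562ms=3/4b
2) 351.562ms=3/4b +351.562ms=3/4b
3) 703.125ms=3/2b +703.125ms=3/2b
Σ=3b of 3 (128bpm 3/8) — PASS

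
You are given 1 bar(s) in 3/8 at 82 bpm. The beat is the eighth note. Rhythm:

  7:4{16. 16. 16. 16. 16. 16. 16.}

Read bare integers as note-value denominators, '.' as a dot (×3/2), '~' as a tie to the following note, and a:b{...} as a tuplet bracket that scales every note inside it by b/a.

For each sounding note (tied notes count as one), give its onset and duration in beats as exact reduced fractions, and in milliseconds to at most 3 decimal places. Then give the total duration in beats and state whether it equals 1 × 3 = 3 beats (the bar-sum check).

1) 0.0ms=0b +313.589ms=3/7b
2) 313.589ms=3/7b +313.589ms=3/7b
3) 627.178ms=6/7b +313.589ms=3/7b
4) 940.767ms=9/7b +313.589ms=3/7b
5) 1254.355ms=12/7b +313.589ms=3/7b
6) 1567.944ms=15/7b +313.589ms=3/7b
7) 1881.533ms=18/7b +313.589ms=3/7b
Σ=3b of 3 (82bpm 3/8) — PASS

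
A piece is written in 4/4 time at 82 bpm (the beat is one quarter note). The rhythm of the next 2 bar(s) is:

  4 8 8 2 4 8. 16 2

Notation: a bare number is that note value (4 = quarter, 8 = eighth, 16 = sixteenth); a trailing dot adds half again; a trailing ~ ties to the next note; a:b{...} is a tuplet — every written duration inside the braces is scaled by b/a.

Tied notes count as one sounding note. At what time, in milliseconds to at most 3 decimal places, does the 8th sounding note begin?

note 8 onset = 6b = 4390.244ms

1. 0.0ms @ 0 + 731.707ms (1)
2. 731.707ms @ 1 + 365.854ms (1/2)
3. 1097.561ms @ 3/2 + 365.854ms (1/2)
4. 1463.415ms @ 2 + 1463.415ms (2)
5. 2926.829ms @ 4 + 731.707ms (1)
6. 3658.537ms @ 5 + 548.78ms (3/4)
7. 4207.317ms @ 23/4 + 182.927ms (1/4)
8. 4390.244ms @ 6 + 1463.415ms (2)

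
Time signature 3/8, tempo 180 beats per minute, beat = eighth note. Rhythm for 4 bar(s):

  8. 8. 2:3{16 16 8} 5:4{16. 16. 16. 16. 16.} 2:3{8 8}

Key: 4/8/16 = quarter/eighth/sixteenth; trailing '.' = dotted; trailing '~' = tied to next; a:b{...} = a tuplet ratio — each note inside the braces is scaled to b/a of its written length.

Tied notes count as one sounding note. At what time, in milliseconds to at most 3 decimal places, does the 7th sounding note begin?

1. 0.0ms @ 0 + 500.0ms (3/2)
2. 500.0ms @ 3/2 + 500.0ms (3/2)
3. 1000.0ms @ 3 + 250.0ms (3/4)
4. 1250.0ms @ 15/4 + 250.0ms (3/4)
5. 1500.0ms @ 9/2 + 500.0ms (3/2)
6. 2000.0ms @ 6 + 200.0ms (3/5)
7. 2200.0ms @ 33/5 + 200.0ms (3/5)
8. 2400.0ms @ 36/5 + 200.0ms (3/5)
9. 2600.0ms @ 39/5 + 200.0ms (3/5)
10. 2800.0ms @ 42/5 + 200.0ms (3/5)
11. 3000.0ms @ 9 + 500.0ms (3/2)
12. 3500.0ms @ 21/2 + 500.0ms (3/2)

note 7 onset = 33/5b = 2200.0ms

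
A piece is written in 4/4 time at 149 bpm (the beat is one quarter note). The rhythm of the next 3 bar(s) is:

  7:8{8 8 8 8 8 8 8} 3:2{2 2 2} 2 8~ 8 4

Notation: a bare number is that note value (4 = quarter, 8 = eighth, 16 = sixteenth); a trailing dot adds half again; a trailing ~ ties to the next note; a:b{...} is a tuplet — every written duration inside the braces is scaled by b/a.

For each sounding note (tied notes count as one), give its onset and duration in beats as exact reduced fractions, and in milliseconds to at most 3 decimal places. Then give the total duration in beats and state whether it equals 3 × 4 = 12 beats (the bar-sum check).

1) 0.0ms=0b +230.105ms=4/7b
2) 230.105ms=4/7b +230.105ms=4/7b
3) 460.211ms=8/7b +230.105ms=4/7b
4) 690.316ms=12/7b +230.105ms=4/7b
5) 920.422ms=16/7b +230.105ms=4/7b
6) 1150.527ms=20/7b +230.105ms=4/7b
7) 1380.633ms=24/7b +230.105ms=4/7b
8) 1610.738ms=4b +536.913ms=4/3b
9) 2147.651ms=16/3b +536.913ms=4/3b
10) 2684.564ms=20/3b +536.913ms=4/3b
11) 3221.477ms=8b +805.369ms=2b
12) 4026.846ms=10b +402.685ms=1b
13) 4429.53ms=11b +402.685ms=1b
Σ=12b of 12 (149bpm 4/4) — PASS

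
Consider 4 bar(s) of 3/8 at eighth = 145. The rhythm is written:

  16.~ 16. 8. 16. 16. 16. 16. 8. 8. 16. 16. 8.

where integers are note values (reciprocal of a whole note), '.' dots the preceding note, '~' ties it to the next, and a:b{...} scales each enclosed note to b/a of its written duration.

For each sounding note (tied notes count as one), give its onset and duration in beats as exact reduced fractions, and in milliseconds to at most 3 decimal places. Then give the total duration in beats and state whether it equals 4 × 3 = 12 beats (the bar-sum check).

1) 0.0ms=0b +620.69ms=3/2b
2) 620.69ms=3/2b +620.69ms=3/2b
3) 1241.379ms=3b +310.345ms=3/4b
4) 1551.724ms=15/4b +310.345ms=3/4b
5) 1862.069ms=9/2b +310.345ms=3/4b
6) 2172.414ms=21/4b +310.345ms=3/4b
7) 2482.759ms=6b +620.69ms=3/2b
8) 3103.448ms=15/2b +620.69ms=3/2b
9) 3724.138ms=9b +310.345ms=3/4b
10) 4034.483ms=39/4b +310.345ms=3/4b
11) 4344.828ms=21/2b +620.69ms=3/2b
Σ=12b of 12 (145bpm 3/8) — PASS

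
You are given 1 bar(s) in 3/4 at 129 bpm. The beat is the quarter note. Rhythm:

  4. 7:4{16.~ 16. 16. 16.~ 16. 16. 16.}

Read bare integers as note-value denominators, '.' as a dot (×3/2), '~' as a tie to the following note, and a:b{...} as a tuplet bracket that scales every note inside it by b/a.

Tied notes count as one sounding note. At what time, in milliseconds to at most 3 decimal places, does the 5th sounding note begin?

note 5 onset = 18/7b = 1196.013ms

1. 0.0ms @ 0 + 697.674ms (3/2)
2. 697.674ms @ 3/2 + 199.336ms (3/7)
3. 897.01ms @ 27/14 + 99.668ms (3/14)
4. 996.678ms @ 15/7 + 199.336ms (3/7)
5. 1196.013ms @ 18/7 + 99.668ms (3/14)
6. 1295.681ms @ 39/14 + 99.668ms (3/14)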